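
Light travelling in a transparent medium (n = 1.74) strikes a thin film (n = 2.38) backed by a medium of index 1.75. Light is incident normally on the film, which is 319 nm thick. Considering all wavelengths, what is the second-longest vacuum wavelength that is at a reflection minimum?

759 nm

Ray reflecting at the top interface goes from n = 1.74 toward n = 2.38: a half-wave phase shift.
Ray reflecting at the bottom interface goes from n = 2.38 toward n = 1.75: no phase shift.
Exactly one π shift → a net half-wave offset.
For weak reflection here: 2 n t = m λ.
λ = 2 n t / m. The second-longest wavelength is m = 2: λ = 2 × 2.38 × 319 / 2.00 = 759 nm.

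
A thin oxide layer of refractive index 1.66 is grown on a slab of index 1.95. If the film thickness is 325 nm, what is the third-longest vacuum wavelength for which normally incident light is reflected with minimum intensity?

Ray reflecting at the top interface goes from n = 1.0 toward n = 1.66: a half-wave phase shift.
Ray reflecting at the bottom interface goes from n = 1.66 toward n = 1.95: a half-wave phase shift.
The two reflections carry the same phase change, so no net offset.
With no net inversion, destructive interference in reflection requires 2 n t = (m + ½) λ.
λ = 2 n t / (m + ½). The third-longest wavelength is m = 2: λ = 2 × 1.66 × 325 / 2.50 = 432 nm.

432 nm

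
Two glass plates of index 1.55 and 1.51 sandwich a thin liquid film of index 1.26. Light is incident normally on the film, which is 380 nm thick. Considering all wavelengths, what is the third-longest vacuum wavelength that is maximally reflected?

383 nm

Ray reflecting at the top interface goes from n = 1.55 toward n = 1.26: no phase shift.
Ray reflecting at the bottom interface goes from n = 1.26 toward n = 1.51: a half-wave phase shift.
Net: one phase inversion between the two reflected rays.
So the condition for constructive reflection is 2 n t = (m + ½) λ.
λ = 2 n t / (m + ½). The third-longest wavelength is m = 2: λ = 2 × 1.26 × 380 / 2.50 = 383 nm.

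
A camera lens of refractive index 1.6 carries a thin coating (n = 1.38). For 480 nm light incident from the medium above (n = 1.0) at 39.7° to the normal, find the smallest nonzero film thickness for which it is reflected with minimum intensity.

98.1 nm

At the upper boundary (n = 1.0 to n = 1.38) the reflected ray undergoes a half-wave phase shift.
Bottom surface (1.38 → 1.6): reflection off a higher-index medium gives a half-wave phase shift.
Zero or two π shifts → no net half-wave offset.
So the condition for destructive reflection is 2 n t cos θ_r = (m + ½) λ.
Snell's law: 1.0 sin 39.7° = 1.38 sin θ_r → sin θ_r = 0.463, cos θ_r = 0.886.
Minimum at m = 0: t = λ / (4 n cos θ_r) = 480 / (4 × 1.38 × 0.886) = 98.1 nm.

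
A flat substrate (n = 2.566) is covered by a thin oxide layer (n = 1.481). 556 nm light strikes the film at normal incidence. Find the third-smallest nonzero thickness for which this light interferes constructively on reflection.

Top surface (1.0 → 1.481): reflection off a higher-index medium gives a half-wave phase shift.
At the lower boundary (n = 1.481 to n = 2.566) the reflected ray undergoes a half-wave phase shift.
Net: no relative phase inversion (both shifts match).
So the condition for constructive reflection is 2 n t = m λ.
The third-smallest nonzero thickness corresponds to m = 3: t = m λ / (2 n) = 3.00 × 556 / (2 × 1.481) = 563 nm.

563 nm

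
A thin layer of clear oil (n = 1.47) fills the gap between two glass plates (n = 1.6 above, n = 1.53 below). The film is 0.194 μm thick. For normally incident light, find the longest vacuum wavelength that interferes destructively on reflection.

570 nm

At the upper boundary (n = 1.6 to n = 1.47) the reflected ray undergoes no phase shift.
Bottom surface (1.47 → 1.53): reflection off a higher-index medium gives a half-wave phase shift.
Exactly one π shift → a net half-wave offset.
For dark reflection here: 2 n t = m λ.
λ = 2 n t / m. The longest wavelength is m = 1: λ = 2 × 1.47 × 194 / 1.00 = 570 nm.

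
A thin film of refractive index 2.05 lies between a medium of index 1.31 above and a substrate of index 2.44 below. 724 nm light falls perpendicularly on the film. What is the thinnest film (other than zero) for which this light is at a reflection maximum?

177 nm

Ray reflecting at the top interface goes from n = 1.31 toward n = 2.05: a half-wave phase shift.
At the lower boundary (n = 2.05 to n = 2.44) the reflected ray undergoes a half-wave phase shift.
Zero or two π shifts → no net half-wave offset.
For maximum reflection here: 2 n t = m λ.
Minimum nonzero at m = 1: t = λ / (2 n) = 724 / (2 × 2.05) = 177 nm.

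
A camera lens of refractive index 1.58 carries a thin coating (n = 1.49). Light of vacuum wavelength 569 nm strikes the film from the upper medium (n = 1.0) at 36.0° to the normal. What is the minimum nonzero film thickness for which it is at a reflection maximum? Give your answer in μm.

Top surface (1.0 → 1.49): reflection off a higher-index medium gives a half-wave phase shift.
Ray reflecting at the bottom interface goes from n = 1.49 toward n = 1.58: a half-wave phase shift.
Zero or two π shifts → no net half-wave offset.
With no net inversion, constructive interference in reflection requires 2 n t cos θ_r = m λ.
Snell's law: 1.0 sin 36.0° = 1.49 sin θ_r → sin θ_r = 0.394, cos θ_r = 0.919.
Minimum nonzero at m = 1: t = λ / (2 n cos θ_r) = 569 / (2 × 1.49 × 0.919) = 208 nm.

0.208 μm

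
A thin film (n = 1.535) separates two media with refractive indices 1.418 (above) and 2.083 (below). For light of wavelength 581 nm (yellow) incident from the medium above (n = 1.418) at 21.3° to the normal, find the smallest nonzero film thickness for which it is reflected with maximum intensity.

At the upper boundary (n = 1.418 to n = 1.535) the reflected ray undergoes a half-wave phase shift.
Bottom surface (1.535 → 2.083): reflection off a higher-index medium gives a half-wave phase shift.
Net: no relative phase inversion (both shifts match).
For strong reflection here: 2 n t cos θ_r = m λ.
Snell's law: 1.418 sin 21.3° = 1.535 sin θ_r → sin θ_r = 0.336, cos θ_r = 0.942.
Minimum nonzero at m = 1: t = λ / (2 n cos θ_r) = 581 / (2 × 1.535 × 0.942) = 201 nm.

201 nm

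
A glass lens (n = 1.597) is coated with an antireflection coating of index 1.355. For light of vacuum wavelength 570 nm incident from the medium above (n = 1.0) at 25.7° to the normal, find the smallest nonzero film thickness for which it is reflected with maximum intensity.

222 nm

Top surface (1.0 → 1.355): reflection off a higher-index medium gives a half-wave phase shift.
Ray reflecting at the bottom interface goes from n = 1.355 toward n = 1.597: a half-wave phase shift.
Zero or two π shifts → no net half-wave offset.
For bright reflection here: 2 n t cos θ_r = m λ.
Snell's law: 1.0 sin 25.7° = 1.355 sin θ_r → sin θ_r = 0.320, cos θ_r = 0.947.
Minimum nonzero at m = 1: t = λ / (2 n cos θ_r) = 570 / (2 × 1.355 × 0.947) = 222 nm.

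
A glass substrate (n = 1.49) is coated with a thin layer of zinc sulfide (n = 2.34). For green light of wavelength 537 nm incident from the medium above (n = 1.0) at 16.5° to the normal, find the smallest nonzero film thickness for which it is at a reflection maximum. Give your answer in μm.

At the upper boundary (n = 1.0 to n = 2.34) the reflected ray undergoes a half-wave phase shift.
Bottom surface (2.34 → 1.49): reflection off a lower-index medium gives no phase shift.
The two reflections differ by half a wavelength.
With one net inversion, constructive interference in reflection requires 2 n t cos θ_r = (m + ½) λ.
Snell's law: 1.0 sin 16.5° = 2.34 sin θ_r → sin θ_r = 0.121, cos θ_r = 0.993.
Minimum at m = 0: t = λ / (4 n cos θ_r) = 537 / (4 × 2.34 × 0.993) = 57.8 nm.

0.0578 μm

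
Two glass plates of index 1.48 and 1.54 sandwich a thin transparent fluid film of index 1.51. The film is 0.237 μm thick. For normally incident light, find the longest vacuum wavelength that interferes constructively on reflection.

716 nm

Ray reflecting at the top interface goes from n = 1.48 toward n = 1.51: a half-wave phase shift.
Bottom surface (1.51 → 1.54): reflection off a higher-index medium gives a half-wave phase shift.
Zero or two π shifts → no net half-wave offset.
With no net inversion, constructive interference in reflection requires 2 n t = m λ.
λ = 2 n t / m. The longest wavelength is m = 1: λ = 2 × 1.51 × 237 / 1.00 = 716 nm.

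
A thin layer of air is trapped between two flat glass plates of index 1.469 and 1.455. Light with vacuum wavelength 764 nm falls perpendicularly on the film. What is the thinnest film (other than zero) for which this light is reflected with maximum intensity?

Ray reflecting at the top interface goes from n = 1.469 toward n = 1.0: no phase shift.
Bottom surface (1.0 → 1.455): reflection off a higher-index medium gives a half-wave phase shift.
The two reflections differ by half a wavelength.
So the condition for constructive reflection is 2 n t = (m + ½) λ.
Minimum at m = 0: t = λ / (4 n) = 764 / (4 × 1.0) = 191 nm.

191 nm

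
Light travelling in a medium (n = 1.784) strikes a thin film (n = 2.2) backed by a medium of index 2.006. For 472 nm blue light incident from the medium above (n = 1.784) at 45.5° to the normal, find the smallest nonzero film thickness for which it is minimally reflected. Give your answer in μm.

0.131 μm

Top surface (1.784 → 2.2): reflection off a higher-index medium gives a half-wave phase shift.
Bottom surface (2.2 → 2.006): reflection off a lower-index medium gives no phase shift.
Net: one phase inversion between the two reflected rays.
With one net inversion, destructive interference in reflection requires 2 n t cos θ_r = m λ.
Snell's law: 1.784 sin 45.5° = 2.2 sin θ_r → sin θ_r = 0.578, cos θ_r = 0.816.
Minimum nonzero at m = 1: t = λ / (2 n cos θ_r) = 472 / (2 × 2.2 × 0.816) = 131 nm.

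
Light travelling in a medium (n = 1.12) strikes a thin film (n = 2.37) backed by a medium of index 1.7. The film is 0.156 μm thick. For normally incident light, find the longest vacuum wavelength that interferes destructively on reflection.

Ray reflecting at the top interface goes from n = 1.12 toward n = 2.37: a half-wave phase shift.
Ray reflecting at the bottom interface goes from n = 2.37 toward n = 1.7: no phase shift.
The two reflections differ by half a wavelength.
For dark reflection here: 2 n t = m λ.
λ = 2 n t / m. The longest wavelength is m = 1: λ = 2 × 2.37 × 156 / 1.00 = 739 nm.

739 nm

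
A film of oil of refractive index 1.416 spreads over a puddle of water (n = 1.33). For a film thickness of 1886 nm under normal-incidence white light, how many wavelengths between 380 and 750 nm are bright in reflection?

At the upper boundary (n = 1.0 to n = 1.416) the reflected ray undergoes a half-wave phase shift.
At the lower boundary (n = 1.416 to n = 1.33) the reflected ray undergoes no phase shift.
The two reflections differ by half a wavelength.
So the condition for constructive reflection is 2 n t = (m + ½) λ.
λ = 2 n t / (m + ½) = 5341 / (m + ½) nm.
m=6: 822 nm (IR); m=7: 712 nm (visible); m=8: 628 nm (visible); m=9: 562 nm (visible); m=10: 509 nm (visible); m=11: 464 nm (visible); m=12: 427 nm (visible); m=13: 396 nm (visible); m=14: 368 nm (UV).

7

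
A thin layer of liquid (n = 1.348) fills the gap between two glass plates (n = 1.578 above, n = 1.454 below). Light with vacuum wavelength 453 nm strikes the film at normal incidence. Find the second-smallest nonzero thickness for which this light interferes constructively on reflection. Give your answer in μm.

0.252 μm

Top surface (1.578 → 1.348): reflection off a lower-index medium gives no phase shift.
At the lower boundary (n = 1.348 to n = 1.454) the reflected ray undergoes a half-wave phase shift.
Net: one phase inversion between the two reflected rays.
So the condition for constructive reflection is 2 n t = (m + ½) λ.
The second-smallest nonzero thickness corresponds to m = 1: t = (m + ½) λ / (2 n) = 1.50 × 453 / (2 × 1.348) = 252 nm.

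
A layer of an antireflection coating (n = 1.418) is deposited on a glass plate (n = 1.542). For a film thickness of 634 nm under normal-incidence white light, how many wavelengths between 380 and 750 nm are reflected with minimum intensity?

3

Top surface (1.0 → 1.418): reflection off a higher-index medium gives a half-wave phase shift.
Bottom surface (1.418 → 1.542): reflection off a higher-index medium gives a half-wave phase shift.
The two reflections carry the same phase change, so no net offset.
For weak reflection here: 2 n t = (m + ½) λ.
λ = 2 n t / (m + ½) = 1798 / (m + ½) nm.
m=1: 1199 nm (IR); m=2: 719 nm (visible); m=3: 514 nm (visible); m=4: 400 nm (visible); m=5: 327 nm (UV).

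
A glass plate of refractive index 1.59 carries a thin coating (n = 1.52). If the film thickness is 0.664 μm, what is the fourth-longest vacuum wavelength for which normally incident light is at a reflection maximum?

Top surface (1.0 → 1.52): reflection off a higher-index medium gives a half-wave phase shift.
Ray reflecting at the bottom interface goes from n = 1.52 toward n = 1.59: a half-wave phase shift.
The two reflections carry the same phase change, so no net offset.
For strong reflection here: 2 n t = m λ.
λ = 2 n t / m. The fourth-longest wavelength is m = 4: λ = 2 × 1.52 × 664 / 4.00 = 505 nm.

505 nm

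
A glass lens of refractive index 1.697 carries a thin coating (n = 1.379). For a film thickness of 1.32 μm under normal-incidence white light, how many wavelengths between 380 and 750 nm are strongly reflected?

5

Top surface (1.0 → 1.379): reflection off a higher-index medium gives a half-wave phase shift.
At the lower boundary (n = 1.379 to n = 1.697) the reflected ray undergoes a half-wave phase shift.
The two reflections carry the same phase change, so no net offset.
With no net inversion, constructive interference in reflection requires 2 n t = m λ.
λ = 2 n t / m = 3641 / m nm.
m=4: 910 nm (IR); m=5: 728 nm (visible); m=6: 607 nm (visible); m=7: 520 nm (visible); m=8: 455 nm (visible); m=9: 405 nm (visible); m=10: 364 nm (UV).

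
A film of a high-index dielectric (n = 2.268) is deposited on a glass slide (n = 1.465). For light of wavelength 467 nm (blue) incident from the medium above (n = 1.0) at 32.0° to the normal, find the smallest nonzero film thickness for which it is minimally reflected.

At the upper boundary (n = 1.0 to n = 2.268) the reflected ray undergoes a half-wave phase shift.
Bottom surface (2.268 → 1.465): reflection off a lower-index medium gives no phase shift.
Exactly one π shift → a net half-wave offset.
So the condition for destructive reflection is 2 n t cos θ_r = m λ.
Snell's law: 1.0 sin 32.0° = 2.268 sin θ_r → sin θ_r = 0.234, cos θ_r = 0.972.
Minimum nonzero at m = 1: t = λ / (2 n cos θ_r) = 467 / (2 × 2.268 × 0.972) = 106 nm.

106 nm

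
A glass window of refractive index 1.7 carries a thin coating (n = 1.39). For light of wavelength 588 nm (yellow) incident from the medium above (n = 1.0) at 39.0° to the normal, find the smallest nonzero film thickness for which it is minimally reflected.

Ray reflecting at the top interface goes from n = 1.0 toward n = 1.39: a half-wave phase shift.
Bottom surface (1.39 → 1.7): reflection off a higher-index medium gives a half-wave phase shift.
Net: no relative phase inversion (both shifts match).
For dark reflection here: 2 n t cos θ_r = (m + ½) λ.
Snell's law: 1.0 sin 39.0° = 1.39 sin θ_r → sin θ_r = 0.453, cos θ_r = 0.892.
Minimum at m = 0: t = λ / (4 n cos θ_r) = 588 / (4 × 1.39 × 0.892) = 119 nm.

119 nm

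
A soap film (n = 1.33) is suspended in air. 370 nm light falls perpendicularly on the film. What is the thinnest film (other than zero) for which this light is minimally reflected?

139 nm

Top surface (1.0 → 1.33): reflection off a higher-index medium gives a half-wave phase shift.
At the lower boundary (n = 1.33 to n = 1.0) the reflected ray undergoes no phase shift.
Exactly one π shift → a net half-wave offset.
For dark reflection here: 2 n t = m λ.
Minimum nonzero at m = 1: t = λ / (2 n) = 370 / (2 × 1.33) = 139 nm.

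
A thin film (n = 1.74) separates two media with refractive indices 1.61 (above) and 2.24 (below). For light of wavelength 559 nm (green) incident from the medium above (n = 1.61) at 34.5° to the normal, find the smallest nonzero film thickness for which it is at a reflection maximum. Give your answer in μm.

0.189 μm

At the upper boundary (n = 1.61 to n = 1.74) the reflected ray undergoes a half-wave phase shift.
Bottom surface (1.74 → 2.24): reflection off a higher-index medium gives a half-wave phase shift.
Zero or two π shifts → no net half-wave offset.
For bright reflection here: 2 n t cos θ_r = m λ.
Snell's law: 1.61 sin 34.5° = 1.74 sin θ_r → sin θ_r = 0.524, cos θ_r = 0.852.
Minimum nonzero at m = 1: t = λ / (2 n cos θ_r) = 559 / (2 × 1.74 × 0.852) = 189 nm.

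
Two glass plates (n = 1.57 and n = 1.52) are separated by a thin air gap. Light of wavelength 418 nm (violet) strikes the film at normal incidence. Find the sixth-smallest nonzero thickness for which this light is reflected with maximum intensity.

1150 nm

At the upper boundary (n = 1.57 to n = 1.0) the reflected ray undergoes no phase shift.
At the lower boundary (n = 1.0 to n = 1.52) the reflected ray undergoes a half-wave phase shift.
Net: one phase inversion between the two reflected rays.
So the condition for constructive reflection is 2 n t = (m + ½) λ.
The sixth-smallest nonzero thickness corresponds to m = 5: t = (m + ½) λ / (2 n) = 5.50 × 418 / (2 × 1.0) = 1150 nm.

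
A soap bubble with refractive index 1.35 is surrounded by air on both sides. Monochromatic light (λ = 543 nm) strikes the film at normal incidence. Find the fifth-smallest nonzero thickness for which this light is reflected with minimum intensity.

Top surface (1.0 → 1.35): reflection off a higher-index medium gives a half-wave phase shift.
At the lower boundary (n = 1.35 to n = 1.0) the reflected ray undergoes no phase shift.
Net: one phase inversion between the two reflected rays.
So the condition for destructive reflection is 2 n t = m λ.
The fifth-smallest nonzero thickness corresponds to m = 5: t = m λ / (2 n) = 5.00 × 543 / (2 × 1.35) = 1006 nm.

1006 nm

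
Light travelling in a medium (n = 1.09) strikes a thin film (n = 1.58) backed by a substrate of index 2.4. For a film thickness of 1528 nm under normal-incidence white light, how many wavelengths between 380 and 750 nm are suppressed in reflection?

7

Top surface (1.09 → 1.58): reflection off a higher-index medium gives a half-wave phase shift.
At the lower boundary (n = 1.58 to n = 2.4) the reflected ray undergoes a half-wave phase shift.
The two reflections carry the same phase change, so no net offset.
So the condition for destructive reflection is 2 n t = (m + ½) λ.
λ = 2 n t / (m + ½) = 4828 / (m + ½) nm.
m=5: 878 nm (IR); m=6: 743 nm (visible); m=7: 644 nm (visible); m=8: 568 nm (visible); m=9: 508 nm (visible); m=10: 460 nm (visible); m=11: 420 nm (visible); m=12: 386 nm (visible); m=13: 358 nm (UV).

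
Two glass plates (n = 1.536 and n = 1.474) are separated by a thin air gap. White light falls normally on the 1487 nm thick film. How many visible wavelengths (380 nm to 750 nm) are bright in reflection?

Top surface (1.536 → 1.0): reflection off a lower-index medium gives no phase shift.
Ray reflecting at the bottom interface goes from n = 1.0 toward n = 1.474: a half-wave phase shift.
The two reflections differ by half a wavelength.
With one net inversion, constructive interference in reflection requires 2 n t = (m + ½) λ.
λ = 2 n t / (m + ½) = 2974 / (m + ½) nm.
m=3: 850 nm (IR); m=4: 661 nm (visible); m=5: 541 nm (visible); m=6: 458 nm (visible); m=7: 397 nm (visible); m=8: 350 nm (UV).

4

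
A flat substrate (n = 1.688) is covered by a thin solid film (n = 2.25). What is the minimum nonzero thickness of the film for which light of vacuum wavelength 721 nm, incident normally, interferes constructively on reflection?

At the upper boundary (n = 1.0 to n = 2.25) the reflected ray undergoes a half-wave phase shift.
At the lower boundary (n = 2.25 to n = 1.688) the reflected ray undergoes no phase shift.
The two reflections differ by half a wavelength.
So the condition for constructive reflection is 2 n t = (m + ½) λ.
Minimum at m = 0: t = λ / (4 n) = 721 / (4 × 2.25) = 80.1 nm.

80.1 nm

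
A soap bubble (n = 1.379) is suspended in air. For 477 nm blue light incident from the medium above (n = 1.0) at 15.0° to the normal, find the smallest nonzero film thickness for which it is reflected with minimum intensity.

Ray reflecting at the top interface goes from n = 1.0 toward n = 1.379: a half-wave phase shift.
At the lower boundary (n = 1.379 to n = 1.0) the reflected ray undergoes no phase shift.
Exactly one π shift → a net half-wave offset.
With one net inversion, destructive interference in reflection requires 2 n t cos θ_r = m λ.
Snell's law: 1.0 sin 15.0° = 1.379 sin θ_r → sin θ_r = 0.188, cos θ_r = 0.982.
Minimum nonzero at m = 1: t = λ / (2 n cos θ_r) = 477 / (2 × 1.379 × 0.982) = 176 nm.

176 nm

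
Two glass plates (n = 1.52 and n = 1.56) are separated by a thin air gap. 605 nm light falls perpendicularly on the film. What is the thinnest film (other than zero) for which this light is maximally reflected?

Top surface (1.52 → 1.0): reflection off a lower-index medium gives no phase shift.
At the lower boundary (n = 1.0 to n = 1.56) the reflected ray undergoes a half-wave phase shift.
The two reflections differ by half a wavelength.
For bright reflection here: 2 n t = (m + ½) λ.
Minimum at m = 0: t = λ / (4 n) = 605 / (4 × 1.0) = 151 nm.

151 nm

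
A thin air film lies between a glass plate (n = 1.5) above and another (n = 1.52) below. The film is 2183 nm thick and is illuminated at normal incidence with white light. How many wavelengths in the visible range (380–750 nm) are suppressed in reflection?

Top surface (1.5 → 1.0): reflection off a lower-index medium gives no phase shift.
Ray reflecting at the bottom interface goes from n = 1.0 toward n = 1.52: a half-wave phase shift.
The two reflections differ by half a wavelength.
So the condition for destructive reflection is 2 n t = m λ.
λ = 2 n t / m = 4366 / m nm.
m=5: 873 nm (IR); m=6: 728 nm (visible); m=7: 624 nm (visible); m=8: 546 nm (visible); m=9: 485 nm (visible); m=10: 437 nm (visible); m=11: 397 nm (visible); m=12: 364 nm (UV).

6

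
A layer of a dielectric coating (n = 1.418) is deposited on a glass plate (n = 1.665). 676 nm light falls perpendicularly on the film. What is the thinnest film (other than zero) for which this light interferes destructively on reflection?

119 nm

At the upper boundary (n = 1.0 to n = 1.418) the reflected ray undergoes a half-wave phase shift.
Bottom surface (1.418 → 1.665): reflection off a higher-index medium gives a half-wave phase shift.
The two reflections carry the same phase change, so no net offset.
For minimum reflection here: 2 n t = (m + ½) λ.
Minimum at m = 0: t = λ / (4 n) = 676 / (4 × 1.418) = 119 nm.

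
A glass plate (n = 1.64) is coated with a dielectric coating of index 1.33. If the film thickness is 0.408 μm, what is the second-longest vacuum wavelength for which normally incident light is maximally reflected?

543 nm

Top surface (1.0 → 1.33): reflection off a higher-index medium gives a half-wave phase shift.
Bottom surface (1.33 → 1.64): reflection off a higher-index medium gives a half-wave phase shift.
Net: no relative phase inversion (both shifts match).
So the condition for constructive reflection is 2 n t = m λ.
λ = 2 n t / m. The second-longest wavelength is m = 2: λ = 2 × 1.33 × 408 / 2.00 = 543 nm.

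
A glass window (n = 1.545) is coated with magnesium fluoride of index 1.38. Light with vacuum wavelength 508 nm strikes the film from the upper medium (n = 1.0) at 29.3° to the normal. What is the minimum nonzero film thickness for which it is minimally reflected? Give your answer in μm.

Ray reflecting at the top interface goes from n = 1.0 toward n = 1.38: a half-wave phase shift.
Ray reflecting at the bottom interface goes from n = 1.38 toward n = 1.545: a half-wave phase shift.
Net: no relative phase inversion (both shifts match).
So the condition for destructive reflection is 2 n t cos θ_r = (m + ½) λ.
Snell's law: 1.0 sin 29.3° = 1.38 sin θ_r → sin θ_r = 0.355, cos θ_r = 0.935.
Minimum at m = 0: t = λ / (4 n cos θ_r) = 508 / (4 × 1.38 × 0.935) = 98.4 nm.

0.0984 μm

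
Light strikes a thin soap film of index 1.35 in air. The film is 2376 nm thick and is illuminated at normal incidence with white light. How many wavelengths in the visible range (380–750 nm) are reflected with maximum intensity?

At the upper boundary (n = 1.0 to n = 1.35) the reflected ray undergoes a half-wave phase shift.
Ray reflecting at the bottom interface goes from n = 1.35 toward n = 1.0: no phase shift.
Net: one phase inversion between the two reflected rays.
For bright reflection here: 2 n t = (m + ½) λ.
λ = 2 n t / (m + ½) = 6415 / (m + ½) nm.
m=8: 755 nm (IR); m=9: 675 nm (visible); m=10: 611 nm (visible); m=11: 558 nm (visible); m=12: 513 nm (visible); m=13: 475 nm (visible); m=14: 442 nm (visible); m=15: 414 nm (visible); m=16: 389 nm (visible); m=17: 367 nm (UV).

8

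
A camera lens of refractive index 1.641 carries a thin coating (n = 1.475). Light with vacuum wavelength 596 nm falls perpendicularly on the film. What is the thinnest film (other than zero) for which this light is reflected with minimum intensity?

101 nm

Ray reflecting at the top interface goes from n = 1.0 toward n = 1.475: a half-wave phase shift.
Ray reflecting at the bottom interface goes from n = 1.475 toward n = 1.641: a half-wave phase shift.
Zero or two π shifts → no net half-wave offset.
So the condition for destructive reflection is 2 n t = (m + ½) λ.
Minimum at m = 0: t = λ / (4 n) = 596 / (4 × 1.475) = 101 nm.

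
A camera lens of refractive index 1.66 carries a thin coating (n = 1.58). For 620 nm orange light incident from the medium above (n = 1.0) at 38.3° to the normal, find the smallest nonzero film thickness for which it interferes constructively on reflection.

213 nm

Ray reflecting at the top interface goes from n = 1.0 toward n = 1.58: a half-wave phase shift.
Ray reflecting at the bottom interface goes from n = 1.58 toward n = 1.66: a half-wave phase shift.
The two reflections carry the same phase change, so no net offset.
For strong reflection here: 2 n t cos θ_r = m λ.
Snell's law: 1.0 sin 38.3° = 1.58 sin θ_r → sin θ_r = 0.392, cos θ_r = 0.920.
Minimum nonzero at m = 1: t = λ / (2 n cos θ_r) = 620 / (2 × 1.58 × 0.920) = 213 nm.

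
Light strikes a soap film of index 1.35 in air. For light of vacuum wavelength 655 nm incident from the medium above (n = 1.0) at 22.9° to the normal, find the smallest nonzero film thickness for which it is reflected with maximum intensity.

127 nm

Ray reflecting at the top interface goes from n = 1.0 toward n = 1.35: a half-wave phase shift.
Bottom surface (1.35 → 1.0): reflection off a lower-index medium gives no phase shift.
Net: one phase inversion between the two reflected rays.
For maximum reflection here: 2 n t cos θ_r = (m + ½) λ.
Snell's law: 1.0 sin 22.9° = 1.35 sin θ_r → sin θ_r = 0.288, cos θ_r = 0.958.
Minimum at m = 0: t = λ / (4 n cos θ_r) = 655 / (4 × 1.35 × 0.958) = 127 nm.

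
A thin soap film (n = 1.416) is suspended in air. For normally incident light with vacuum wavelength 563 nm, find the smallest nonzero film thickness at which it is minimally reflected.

At the upper boundary (n = 1.0 to n = 1.416) the reflected ray undergoes a half-wave phase shift.
Bottom surface (1.416 → 1.0): reflection off a lower-index medium gives no phase shift.
The two reflections differ by half a wavelength.
With one net inversion, destructive interference in reflection requires 2 n t = m λ.
Minimum nonzero at m = 1: t = λ / (2 n) = 563 / (2 × 1.416) = 199 nm.

199 nm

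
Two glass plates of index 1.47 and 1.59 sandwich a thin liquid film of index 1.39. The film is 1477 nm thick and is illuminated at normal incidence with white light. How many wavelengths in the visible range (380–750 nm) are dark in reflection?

5

Ray reflecting at the top interface goes from n = 1.47 toward n = 1.39: no phase shift.
Bottom surface (1.39 → 1.59): reflection off a higher-index medium gives a half-wave phase shift.
Net: one phase inversion between the two reflected rays.
So the condition for destructive reflection is 2 n t = m λ.
λ = 2 n t / m = 4106 / m nm.
m=5: 821 nm (IR); m=6: 684 nm (visible); m=7: 587 nm (visible); m=8: 513 nm (visible); m=9: 456 nm (visible); m=10: 411 nm (visible); m=11: 373 nm (UV).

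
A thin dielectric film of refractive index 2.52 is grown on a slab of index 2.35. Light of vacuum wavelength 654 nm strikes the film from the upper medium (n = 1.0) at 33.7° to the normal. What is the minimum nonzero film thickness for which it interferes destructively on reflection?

Ray reflecting at the top interface goes from n = 1.0 toward n = 2.52: a half-wave phase shift.
Ray reflecting at the bottom interface goes from n = 2.52 toward n = 2.35: no phase shift.
Net: one phase inversion between the two reflected rays.
So the condition for destructive reflection is 2 n t cos θ_r = m λ.
Snell's law: 1.0 sin 33.7° = 2.52 sin θ_r → sin θ_r = 0.220, cos θ_r = 0.975.
Minimum nonzero at m = 1: t = λ / (2 n cos θ_r) = 654 / (2 × 2.52 × 0.975) = 133 nm.

133 nm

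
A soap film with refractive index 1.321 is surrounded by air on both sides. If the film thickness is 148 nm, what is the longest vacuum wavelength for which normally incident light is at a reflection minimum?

391 nm

At the upper boundary (n = 1.0 to n = 1.321) the reflected ray undergoes a half-wave phase shift.
Bottom surface (1.321 → 1.0): reflection off a lower-index medium gives no phase shift.
Net: one phase inversion between the two reflected rays.
So the condition for destructive reflection is 2 n t = m λ.
λ = 2 n t / m. The longest wavelength is m = 1: λ = 2 × 1.321 × 148 / 1.00 = 391 nm.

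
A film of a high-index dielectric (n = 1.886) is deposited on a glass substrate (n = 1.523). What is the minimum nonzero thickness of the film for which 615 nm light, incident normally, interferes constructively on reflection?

81.5 nm

At the upper boundary (n = 1.0 to n = 1.886) the reflected ray undergoes a half-wave phase shift.
Bottom surface (1.886 → 1.523): reflection off a lower-index medium gives no phase shift.
The two reflections differ by half a wavelength.
With one net inversion, constructive interference in reflection requires 2 n t = (m + ½) λ.
Minimum at m = 0: t = λ / (4 n) = 615 / (4 × 1.886) = 81.5 nm.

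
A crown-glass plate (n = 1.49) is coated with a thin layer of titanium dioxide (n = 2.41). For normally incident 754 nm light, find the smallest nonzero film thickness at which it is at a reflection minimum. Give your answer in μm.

0.156 μm

Top surface (1.0 → 2.41): reflection off a higher-index medium gives a half-wave phase shift.
At the lower boundary (n = 2.41 to n = 1.49) the reflected ray undergoes no phase shift.
Exactly one π shift → a net half-wave offset.
For weak reflection here: 2 n t = m λ.
Minimum nonzero at m = 1: t = λ / (2 n) = 754 / (2 × 2.41) = 156 nm.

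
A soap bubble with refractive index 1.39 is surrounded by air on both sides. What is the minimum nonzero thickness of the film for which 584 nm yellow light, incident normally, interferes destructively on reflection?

Top surface (1.0 → 1.39): reflection off a higher-index medium gives a half-wave phase shift.
Ray reflecting at the bottom interface goes from n = 1.39 toward n = 1.0: no phase shift.
Net: one phase inversion between the two reflected rays.
So the condition for destructive reflection is 2 n t = m λ.
Minimum nonzero at m = 1: t = λ / (2 n) = 584 / (2 × 1.39) = 210 nm.

210 nm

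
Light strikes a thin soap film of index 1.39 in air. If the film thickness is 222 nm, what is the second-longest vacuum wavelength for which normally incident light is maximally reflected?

Ray reflecting at the top interface goes from n = 1.0 toward n = 1.39: a half-wave phase shift.
Ray reflecting at the bottom interface goes from n = 1.39 toward n = 1.0: no phase shift.
Exactly one π shift → a net half-wave offset.
With one net inversion, constructive interference in reflection requires 2 n t = (m + ½) λ.
λ = 2 n t / (m + ½). The second-longest wavelength is m = 1: λ = 2 × 1.39 × 222 / 1.50 = 411 nm.

411 nm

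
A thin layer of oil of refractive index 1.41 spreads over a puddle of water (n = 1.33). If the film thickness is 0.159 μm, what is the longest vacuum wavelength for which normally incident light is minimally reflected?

Ray reflecting at the top interface goes from n = 1.0 toward n = 1.41: a half-wave phase shift.
Bottom surface (1.41 → 1.33): reflection off a lower-index medium gives no phase shift.
The two reflections differ by half a wavelength.
With one net inversion, destructive interference in reflection requires 2 n t = m λ.
λ = 2 n t / m. The longest wavelength is m = 1: λ = 2 × 1.41 × 159 / 1.00 = 448 nm.

448 nm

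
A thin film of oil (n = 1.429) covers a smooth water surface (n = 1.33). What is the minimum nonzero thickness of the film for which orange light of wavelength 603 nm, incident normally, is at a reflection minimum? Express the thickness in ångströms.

At the upper boundary (n = 1.0 to n = 1.429) the reflected ray undergoes a half-wave phase shift.
Ray reflecting at the bottom interface goes from n = 1.429 toward n = 1.33: no phase shift.
Net: one phase inversion between the two reflected rays.
For dark reflection here: 2 n t = m λ.
Minimum nonzero at m = 1: t = λ / (2 n) = 603 / (2 × 1.429) = 211 nm.

2110 Å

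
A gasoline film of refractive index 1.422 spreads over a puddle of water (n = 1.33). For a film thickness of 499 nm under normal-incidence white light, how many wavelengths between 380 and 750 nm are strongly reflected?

Top surface (1.0 → 1.422): reflection off a higher-index medium gives a half-wave phase shift.
Ray reflecting at the bottom interface goes from n = 1.422 toward n = 1.33: no phase shift.
Exactly one π shift → a net half-wave offset.
For maximum reflection here: 2 n t = (m + ½) λ.
λ = 2 n t / (m + ½) = 1419 / (m + ½) nm.
m=1: 946 nm (IR); m=2: 568 nm (visible); m=3: 405 nm (visible); m=4: 315 nm (UV).

2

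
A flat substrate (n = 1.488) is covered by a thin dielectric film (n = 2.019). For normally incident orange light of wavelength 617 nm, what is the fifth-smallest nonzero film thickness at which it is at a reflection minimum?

764 nm

Top surface (1.0 → 2.019): reflection off a higher-index medium gives a half-wave phase shift.
Bottom surface (2.019 → 1.488): reflection off a lower-index medium gives no phase shift.
The two reflections differ by half a wavelength.
So the condition for destructive reflection is 2 n t = m λ.
The fifth-smallest nonzero thickness corresponds to m = 5: t = m λ / (2 n) = 5.00 × 617 / (2 × 2.019) = 764 nm.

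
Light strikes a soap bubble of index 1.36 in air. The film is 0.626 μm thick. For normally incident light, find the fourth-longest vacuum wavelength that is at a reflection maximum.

486 nm

At the upper boundary (n = 1.0 to n = 1.36) the reflected ray undergoes a half-wave phase shift.
Bottom surface (1.36 → 1.0): reflection off a lower-index medium gives no phase shift.
The two reflections differ by half a wavelength.
For maximum reflection here: 2 n t = (m + ½) λ.
λ = 2 n t / (m + ½). The fourth-longest wavelength is m = 3: λ = 2 × 1.36 × 626 / 3.50 = 486 nm.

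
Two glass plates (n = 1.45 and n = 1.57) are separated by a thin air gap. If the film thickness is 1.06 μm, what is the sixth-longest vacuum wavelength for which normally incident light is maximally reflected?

Ray reflecting at the top interface goes from n = 1.45 toward n = 1.0: no phase shift.
Ray reflecting at the bottom interface goes from n = 1.0 toward n = 1.57: a half-wave phase shift.
Net: one phase inversion between the two reflected rays.
So the condition for constructive reflection is 2 n t = (m + ½) λ.
λ = 2 n t / (m + ½). The sixth-longest wavelength is m = 5: λ = 2 × 1.0 × 1060 / 5.50 = 385 nm.

385 nm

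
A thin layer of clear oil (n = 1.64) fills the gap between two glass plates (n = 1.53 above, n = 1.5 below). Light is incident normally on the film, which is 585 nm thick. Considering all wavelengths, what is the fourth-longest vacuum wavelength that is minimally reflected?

480 nm

Top surface (1.53 → 1.64): reflection off a higher-index medium gives a half-wave phase shift.
Bottom surface (1.64 → 1.5): reflection off a lower-index medium gives no phase shift.
Net: one phase inversion between the two reflected rays.
So the condition for destructive reflection is 2 n t = m λ.
λ = 2 n t / m. The fourth-longest wavelength is m = 4: λ = 2 × 1.64 × 585 / 4.00 = 480 nm.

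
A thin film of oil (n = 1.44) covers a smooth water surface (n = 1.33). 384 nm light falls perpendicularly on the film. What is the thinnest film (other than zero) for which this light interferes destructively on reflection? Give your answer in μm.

Top surface (1.0 → 1.44): reflection off a higher-index medium gives a half-wave phase shift.
Ray reflecting at the bottom interface goes from n = 1.44 toward n = 1.33: no phase shift.
The two reflections differ by half a wavelength.
So the condition for destructive reflection is 2 n t = m λ.
Minimum nonzero at m = 1: t = λ / (2 n) = 384 / (2 × 1.44) = 133 nm.

0.133 μm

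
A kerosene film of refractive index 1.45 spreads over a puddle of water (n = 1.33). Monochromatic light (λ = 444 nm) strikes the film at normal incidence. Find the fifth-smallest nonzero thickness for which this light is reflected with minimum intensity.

At the upper boundary (n = 1.0 to n = 1.45) the reflected ray undergoes a half-wave phase shift.
Ray reflecting at the bottom interface goes from n = 1.45 toward n = 1.33: no phase shift.
Exactly one π shift → a net half-wave offset.
For dark reflection here: 2 n t = m λ.
The fifth-smallest nonzero thickness corresponds to m = 5: t = m λ / (2 n) = 5.00 × 444 / (2 × 1.45) = 766 nm.

766 nm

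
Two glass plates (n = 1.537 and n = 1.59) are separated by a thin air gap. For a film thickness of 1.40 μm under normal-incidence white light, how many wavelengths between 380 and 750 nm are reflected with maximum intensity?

At the upper boundary (n = 1.537 to n = 1.0) the reflected ray undergoes no phase shift.
At the lower boundary (n = 1.0 to n = 1.59) the reflected ray undergoes a half-wave phase shift.
Net: one phase inversion between the two reflected rays.
With one net inversion, constructive interference in reflection requires 2 n t = (m + ½) λ.
λ = 2 n t / (m + ½) = 2800 / (m + ½) nm.
m=3: 800 nm (IR); m=4: 622 nm (visible); m=5: 509 nm (visible); m=6: 431 nm (visible); m=7: 373 nm (UV).

3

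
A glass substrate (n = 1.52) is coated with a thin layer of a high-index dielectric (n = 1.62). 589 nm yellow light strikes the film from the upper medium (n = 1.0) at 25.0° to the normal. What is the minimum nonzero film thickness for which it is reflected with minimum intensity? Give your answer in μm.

Top surface (1.0 → 1.62): reflection off a higher-index medium gives a half-wave phase shift.
Bottom surface (1.62 → 1.52): reflection off a lower-index medium gives no phase shift.
Exactly one π shift → a net half-wave offset.
For minimum reflection here: 2 n t cos θ_r = m λ.
Snell's law: 1.0 sin 25.0° = 1.62 sin θ_r → sin θ_r = 0.261, cos θ_r = 0.965.
Minimum nonzero at m = 1: t = λ / (2 n cos θ_r) = 589 / (2 × 1.62 × 0.965) = 188 nm.

0.188 μm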